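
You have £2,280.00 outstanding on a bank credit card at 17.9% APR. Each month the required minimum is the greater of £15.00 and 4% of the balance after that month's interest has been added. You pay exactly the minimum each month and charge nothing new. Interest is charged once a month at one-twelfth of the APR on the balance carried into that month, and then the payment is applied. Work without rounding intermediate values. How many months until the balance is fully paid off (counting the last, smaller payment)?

Monthly rate r = 17.9%/12 = 1.49167% = 0.0149167.
While 4% of the post-interest balance exceeds £15.00, each month B ← (B·(1+r))·(1 − 0.04), i.e. B shrinks by the factor (1+r)·0.96 = 0.97432.
This holds for months 1–70. Entering month 71 the balance is £369.02; 4% of the post-interest balance is now below £15.00, so the flat £15.00 minimum applies from here.
From month 71 a fixed £15.00 at rate r clears £369.02 in 31 more payments. Total: 70 + 31 = 101 months.

101 months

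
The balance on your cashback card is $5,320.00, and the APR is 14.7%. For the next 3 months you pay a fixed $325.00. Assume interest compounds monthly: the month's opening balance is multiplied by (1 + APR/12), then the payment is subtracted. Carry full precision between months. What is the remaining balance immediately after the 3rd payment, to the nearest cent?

Monthly rate r = 14.7%/12 = 1.225% = 0.01225.
Each month: B ← B·(1+r) − $325.00.
Month 1: interest $65.17; balance after payment $5,060.17.
Month 2: interest $61.99; balance after payment $4,797.16.
Month 3: interest $58.77; balance after payment $4,530.92.

$4,530.92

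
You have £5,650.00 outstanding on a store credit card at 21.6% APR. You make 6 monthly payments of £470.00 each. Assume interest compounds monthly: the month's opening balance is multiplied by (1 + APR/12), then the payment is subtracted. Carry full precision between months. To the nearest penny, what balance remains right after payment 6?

Monthly rate r = 21.6%/12 = 1.8% = 0.018.
Each month: B ← B·(1+r) − £470.00.
Month 1: interest £101.70; balance after payment £5,281.70.
Month 2: interest £95.07; balance after payment £4,906.77.
Month 3: interest £88.32; balance after payment £4,525.09.
Month 4: interest £81.45; balance after payment £4,136.54.
Month 5: interest £74.46; balance after payment £3,741.00.
Month 6: interest £67.34; balance after payment £3,338.34.

£3,338.34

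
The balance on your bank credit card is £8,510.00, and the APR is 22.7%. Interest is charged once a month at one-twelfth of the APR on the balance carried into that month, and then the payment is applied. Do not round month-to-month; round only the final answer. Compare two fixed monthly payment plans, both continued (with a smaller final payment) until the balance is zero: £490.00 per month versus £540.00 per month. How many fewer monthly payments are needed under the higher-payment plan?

3 fewer payments

Monthly rate r = 22.7%/12 = 1.89167% = 0.0189167.
At £490.00/mo: n = ⌈−ln(1 − rB₀/P)/ln(1+r)⌉ = 22 payments (last £125.07); total interest = total paid − £8,510.00 = £1,905.07.
At £540.00/mo: 19 payments (last £480.65); total interest £1,690.65.
Payments saved = 22 − 19 = 3.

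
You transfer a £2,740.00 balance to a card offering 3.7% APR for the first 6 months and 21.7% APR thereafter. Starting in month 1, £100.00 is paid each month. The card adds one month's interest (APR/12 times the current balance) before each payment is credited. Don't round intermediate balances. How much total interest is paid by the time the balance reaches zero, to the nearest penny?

Promo months 1–6 at r₀ = 3.7%/12 = 0.00308333; months 7+ at r₁ = 21.7%/12 = 0.0180833.
After month 6: iterate B ← B·(1+r₀) − £100.00 for 6 months → £2,186.44.
Then at r₁ with £100.00/mo: n₂ = −ln(1 − r₁·B/P)/ln(1+r₁) ≈ 28.08 → 29 more payments.
Total paid = 34·£100.00 + £7.58 = £3,407.58; interest = £3,407.58 − £2,740.00 = £667.58.

£667.58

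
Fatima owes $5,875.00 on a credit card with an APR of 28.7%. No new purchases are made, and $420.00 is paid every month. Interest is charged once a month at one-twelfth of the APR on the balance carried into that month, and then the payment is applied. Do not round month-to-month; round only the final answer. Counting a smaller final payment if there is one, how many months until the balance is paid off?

18 payments

Monthly rate r = 28.7%/12 = 2.39167% = 0.0239167.
Recurrence: B ← B·(1+r) − $420.00.
Month 1: interest $140.51; balance after payment $5,595.51.
Month 2: interest $133.83; balance after payment $5,309.34.
Closed form: n = −ln(1 − rB₀/P)/ln(1+r) = −ln(0.66545)/ln(1.02392) ≈ 17.232, so the balance reaches zero during payment 18.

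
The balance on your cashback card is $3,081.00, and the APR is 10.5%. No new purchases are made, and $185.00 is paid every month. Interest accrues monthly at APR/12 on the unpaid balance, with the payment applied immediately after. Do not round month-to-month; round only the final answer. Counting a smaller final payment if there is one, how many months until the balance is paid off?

Monthly rate r = 10.5%/12 = 0.875% = 0.00875.
Recurrence: B ← B·(1+r) − $185.00.
Month 1: interest $26.96; balance after payment $2,922.96.
Month 2: interest $25.58; balance after payment $2,763.53.
Closed form: n = −ln(1 − rB₀/P)/ln(1+r) = −ln(0.85428)/ln(1.00875) ≈ 18.079, so the balance reaches zero during payment 19.

19 months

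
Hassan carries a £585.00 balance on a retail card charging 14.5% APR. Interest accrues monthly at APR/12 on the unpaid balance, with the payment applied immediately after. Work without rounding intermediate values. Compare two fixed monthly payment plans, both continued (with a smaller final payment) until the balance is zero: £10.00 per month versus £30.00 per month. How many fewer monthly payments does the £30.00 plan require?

Monthly rate r = 14.5%/12 = 1.20833% = 0.0120833.
At £10.00/mo: n = ⌈−ln(1 − rB₀/P)/ln(1+r)⌉ = 103 payments (last £1.71); total interest = total paid − £585.00 = £436.71.
At £30.00/mo: 23 payments (last £11.17); total interest £86.17.
Payments saved = 103 − 23 = 80.

80 fewer payments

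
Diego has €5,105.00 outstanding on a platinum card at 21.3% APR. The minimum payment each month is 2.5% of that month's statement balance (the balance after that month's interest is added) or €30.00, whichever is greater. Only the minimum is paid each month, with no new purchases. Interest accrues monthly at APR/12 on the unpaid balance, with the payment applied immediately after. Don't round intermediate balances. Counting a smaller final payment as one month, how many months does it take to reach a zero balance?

258 months

Monthly rate r = 21.3%/12 = 1.775% = 0.01775.
While 2.5% of the post-interest balance exceeds €30.00, each month B ← (B·(1+r))·(1 − 0.025), i.e. B shrinks by the factor (1+r)·0.975 = 0.99231.
This holds for months 1–190. Entering month 191 the balance is €1,176.75; 2.5% of the post-interest balance is now below €30.00, so the flat €30.00 minimum applies from here.
From month 191 a fixed €30.00 at rate r clears €1,176.75 in 68 more payments. Total: 190 + 68 = 258 months.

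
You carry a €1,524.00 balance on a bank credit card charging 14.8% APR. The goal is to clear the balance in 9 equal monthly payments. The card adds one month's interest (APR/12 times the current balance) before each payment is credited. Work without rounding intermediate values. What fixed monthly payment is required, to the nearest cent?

Monthly rate r = 14.8%/12 = 1.23333% = 0.0123333.
Level-payment amortization: P = B₀·r / (1 − (1+r)^(−n)) = 1524.00·0.0123333 / (1 − 1.01233^(−9)).
Denominator 1 − (1+r)^(−9) = 0.10445345.
P = 18.796 / 0.10445345 ≈ 179.95.

€179.95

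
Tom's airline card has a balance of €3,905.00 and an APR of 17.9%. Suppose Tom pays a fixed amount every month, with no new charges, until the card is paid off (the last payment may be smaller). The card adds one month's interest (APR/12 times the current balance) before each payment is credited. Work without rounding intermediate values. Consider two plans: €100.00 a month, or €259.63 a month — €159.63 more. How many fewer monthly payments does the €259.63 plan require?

41 fewer payments

Monthly rate r = 17.9%/12 = 1.49167% = 0.0149167.
At €100.00/mo: n = ⌈−ln(1 − rB₀/P)/ln(1+r)⌉ = 59 payments (last €99.17); total interest = total paid − €3,905.00 = €1,994.17.
At €259.63/mo: 18 payments (last €41.48); total interest €550.19.
Payments saved = 59 − 18 = 41.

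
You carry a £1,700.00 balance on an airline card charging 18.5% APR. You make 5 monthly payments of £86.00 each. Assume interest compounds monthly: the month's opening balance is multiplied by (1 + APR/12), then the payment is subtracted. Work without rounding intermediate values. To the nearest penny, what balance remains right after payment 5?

£1,391.68

Monthly rate r = 18.5%/12 = 1.54167% = 0.0154167.
Each month: B ← B·(1+r) − £86.00.
Month 1: interest £26.21; balance after payment £1,640.21.
Month 2: interest £25.29; balance after payment £1,579.49.
Month 3: interest £24.35; balance after payment £1,517.85.
Month 4: interest £23.40; balance after payment £1,455.25.
Month 5: interest £22.44; balance after payment £1,391.68.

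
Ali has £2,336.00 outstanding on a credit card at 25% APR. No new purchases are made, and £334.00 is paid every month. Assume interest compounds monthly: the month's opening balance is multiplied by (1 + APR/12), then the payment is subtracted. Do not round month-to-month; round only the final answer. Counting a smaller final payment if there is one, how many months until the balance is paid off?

8 payments

Monthly rate r = 25%/12 = 2.08333% = 0.0208333.
Recurrence: B ← B·(1+r) − £334.00.
Month 1: interest £48.67; balance after payment £2,050.67.
Month 2: interest £42.72; balance after payment £1,759.39.
Closed form: n = −ln(1 − rB₀/P)/ln(1+r) = −ln(0.85429)/ln(1.02083) ≈ 7.638, so the balance reaches zero during payment 8.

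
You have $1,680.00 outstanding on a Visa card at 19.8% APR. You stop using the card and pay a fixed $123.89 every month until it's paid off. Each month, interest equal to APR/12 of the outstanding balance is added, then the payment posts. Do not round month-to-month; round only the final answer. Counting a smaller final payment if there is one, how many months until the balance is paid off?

16 months

Monthly rate r = 19.8%/12 = 1.65% = 0.0165.
Recurrence: B ← B·(1+r) − $123.89.
Month 1: interest $27.72; balance after payment $1,583.83.
Month 2: interest $26.13; balance after payment $1,486.07.
Closed form: n = −ln(1 − rB₀/P)/ln(1+r) = −ln(0.77625)/ln(1.0165) ≈ 15.476, so the balance reaches zero during payment 16.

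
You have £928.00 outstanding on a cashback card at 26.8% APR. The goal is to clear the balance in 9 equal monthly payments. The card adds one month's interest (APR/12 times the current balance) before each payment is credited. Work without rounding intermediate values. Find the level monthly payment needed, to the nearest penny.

£114.96

Monthly rate r = 26.8%/12 = 2.23333% = 0.0223333.
Level-payment amortization: P = B₀·r / (1 − (1+r)^(−n)) = 928.00·0.0223333 / (1 − 1.02233^(−9)).
Denominator 1 − (1+r)^(−9) = 0.180276645.
P = 20.7253 / 0.180276645 ≈ 114.96.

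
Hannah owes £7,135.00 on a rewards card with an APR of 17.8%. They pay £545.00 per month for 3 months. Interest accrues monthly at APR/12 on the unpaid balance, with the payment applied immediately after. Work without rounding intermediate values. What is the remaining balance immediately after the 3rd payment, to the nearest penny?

Monthly rate r = 17.8%/12 = 1.48333% = 0.0148333.
Each month: B ← B·(1+r) − £545.00.
Month 1: interest £105.84; balance after payment £6,695.84.
Month 2: interest £99.32; balance after payment £6,250.16.
Month 3: interest £92.71; balance after payment £5,797.87.

£5,797.87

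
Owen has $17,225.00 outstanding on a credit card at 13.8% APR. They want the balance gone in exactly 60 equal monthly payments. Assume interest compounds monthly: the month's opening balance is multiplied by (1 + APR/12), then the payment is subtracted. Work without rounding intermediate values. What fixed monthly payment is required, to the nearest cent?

$399.01

Monthly rate r = 13.8%/12 = 1.15% = 0.0115.
Level-payment amortization: P = B₀·r / (1 − (1+r)^(−n)) = 17225.00·0.0115 / (1 − 1.0115^(−60)).
Denominator 1 − (1+r)^(−60) = 0.496445161.
P = 198.088 / 0.496445161 ≈ 399.01.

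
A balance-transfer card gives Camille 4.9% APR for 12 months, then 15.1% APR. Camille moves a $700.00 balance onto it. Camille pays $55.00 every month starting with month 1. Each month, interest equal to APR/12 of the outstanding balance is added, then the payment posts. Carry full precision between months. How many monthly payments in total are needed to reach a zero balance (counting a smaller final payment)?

Promo months 1–12 at r₀ = 4.9%/12 = 0.00408333; months 13+ at r₁ = 15.1%/12 = 0.0125833.
After month 12: iterate B ← B·(1+r₀) − $55.00 for 12 months → $60.05.
Then at r₁ with $55.00/mo: n₂ = −ln(1 − r₁·B/P)/ln(1+r₁) ≈ 1.11 → 2 more payments.

14 months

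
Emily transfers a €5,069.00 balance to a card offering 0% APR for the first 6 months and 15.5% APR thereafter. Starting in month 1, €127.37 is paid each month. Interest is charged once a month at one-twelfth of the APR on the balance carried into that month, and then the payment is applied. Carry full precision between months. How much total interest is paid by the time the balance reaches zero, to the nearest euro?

Promo months 1–6 at r₀ = 0%/12 = 0; months 7+ at r₁ = 15.5%/12 = 0.0129167.
After month 6 (no interest yet): B = €5,069.00 − 6·€127.37 = €4,304.78.
Then at r₁ with €127.37/mo: n₂ = −ln(1 − r₁·B/P)/ln(1+r₁) ≈ 44.70 → 45 more payments.
Total paid = 50·€127.37 + €89.32 = €6,457.82; interest = €6,457.82 − €5,069.00 = €1,388.82.

€1,389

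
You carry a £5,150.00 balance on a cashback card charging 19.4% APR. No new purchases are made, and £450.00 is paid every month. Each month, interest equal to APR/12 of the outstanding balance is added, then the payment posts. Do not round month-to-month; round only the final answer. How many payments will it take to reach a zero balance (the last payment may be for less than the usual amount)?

Monthly rate r = 19.4%/12 = 1.61667% = 0.0161667.
Recurrence: B ← B·(1+r) − £450.00.
Month 1: interest £83.26; balance after payment £4,783.26.
Month 2: interest £77.33; balance after payment £4,410.59.
Closed form: n = −ln(1 − rB₀/P)/ln(1+r) = −ln(0.81498)/ln(1.01617) ≈ 12.757, so the balance reaches zero during payment 13.

13 payments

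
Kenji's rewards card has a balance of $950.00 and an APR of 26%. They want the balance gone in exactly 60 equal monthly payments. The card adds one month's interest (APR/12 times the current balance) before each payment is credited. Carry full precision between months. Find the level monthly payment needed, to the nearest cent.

$28.44

Monthly rate r = 26%/12 = 2.16667% = 0.0216667.
Level-payment amortization: P = B₀·r / (1 − (1+r)^(−n)) = 950.00·0.0216667 / (1 − 1.02167^(−60)).
Denominator 1 − (1+r)^(−60) = 0.723658219.
P = 20.5833 / 0.723658219 ≈ 28.44.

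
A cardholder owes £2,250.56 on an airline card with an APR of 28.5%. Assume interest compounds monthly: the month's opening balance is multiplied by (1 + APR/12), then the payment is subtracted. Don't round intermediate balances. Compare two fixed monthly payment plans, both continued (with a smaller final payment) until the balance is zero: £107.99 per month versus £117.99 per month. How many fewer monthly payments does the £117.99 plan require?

Monthly rate r = 28.5%/12 = 2.375% = 0.02375.
At £107.99/mo: n = ⌈−ln(1 − rB₀/P)/ln(1+r)⌉ = 30 payments (last £11.25); total interest = total paid − £2,250.56 = £892.40.
At £117.99/mo: 26 payments (last £83.32); total interest £782.51.
Payments saved = 30 − 26 = 4.

4 fewer payments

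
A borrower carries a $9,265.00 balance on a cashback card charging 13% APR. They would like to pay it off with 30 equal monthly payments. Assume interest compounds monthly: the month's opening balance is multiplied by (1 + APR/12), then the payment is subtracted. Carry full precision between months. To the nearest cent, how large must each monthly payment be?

$363.39

Monthly rate r = 13%/12 = 1.08333% = 0.0108333.
Level-payment amortization: P = B₀·r / (1 − (1+r)^(−n)) = 9265.00·0.0108333 / (1 − 1.01083^(−30)).
Denominator 1 − (1+r)^(−30) = 0.276208705.
P = 100.371 / 0.276208705 ≈ 363.39.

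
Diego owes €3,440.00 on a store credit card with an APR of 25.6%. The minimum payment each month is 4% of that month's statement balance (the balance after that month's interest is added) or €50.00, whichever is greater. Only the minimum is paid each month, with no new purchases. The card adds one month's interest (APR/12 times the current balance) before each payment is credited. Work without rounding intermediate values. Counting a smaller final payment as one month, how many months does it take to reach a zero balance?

Monthly rate r = 25.6%/12 = 2.13333% = 0.0213333.
While 4% of the post-interest balance exceeds €50.00, each month B ← (B·(1+r))·(1 − 0.04), i.e. B shrinks by the factor (1+r)·0.96 = 0.98048.
This holds for months 1–53. Entering month 54 the balance is €1,210.07; 4% of the post-interest balance is now below €50.00, so the flat €50.00 minimum applies from here.
From month 54 a fixed €50.00 at rate r clears €1,210.07 in 35 more payments. Total: 53 + 35 = 88 months.

88 months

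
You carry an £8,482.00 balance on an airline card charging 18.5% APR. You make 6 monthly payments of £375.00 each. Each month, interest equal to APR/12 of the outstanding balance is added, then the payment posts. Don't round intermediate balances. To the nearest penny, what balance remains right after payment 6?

£6,958.93

Monthly rate r = 18.5%/12 = 1.54167% = 0.0154167.
Each month: B ← B·(1+r) − £375.00.
Month 1: interest £130.76; balance after payment £8,237.76.
Month 2: interest £127.00; balance after payment £7,989.76.
Month 3: interest £123.18; balance after payment £7,737.94.
Month 4: interest £119.29; balance after payment £7,482.23.
Month 5: interest £115.35; balance after payment £7,222.58.
Month 6: interest £111.35; balance after payment £6,958.93.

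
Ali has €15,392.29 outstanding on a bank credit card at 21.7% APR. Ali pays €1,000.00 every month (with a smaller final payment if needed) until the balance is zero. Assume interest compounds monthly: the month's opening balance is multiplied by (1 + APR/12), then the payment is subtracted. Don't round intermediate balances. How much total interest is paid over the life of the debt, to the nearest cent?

Monthly rate r = 21.7%/12 = 1.80833% = 0.0180833.
Payoff takes n = ⌈−ln(1 − rB₀/P)/ln(1+r)⌉ = ⌈18.202⌉ = 19 payments; the last is €203.14.
Total paid = 18·€1,000.00 + €203.14 = €18,203.14.
Total interest = total paid − principal = €18,203.14 − €15,392.29 = €2,810.85.

€2,810.85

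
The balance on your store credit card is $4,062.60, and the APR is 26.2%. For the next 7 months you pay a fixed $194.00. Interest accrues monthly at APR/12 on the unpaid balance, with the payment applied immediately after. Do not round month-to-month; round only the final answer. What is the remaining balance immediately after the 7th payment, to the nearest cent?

Monthly rate r = 26.2%/12 = 2.18333% = 0.0218333.
Each month: B ← B·(1+r) − $194.00.
Month 1: interest $88.70; balance after payment $3,957.30.
Month 2: interest $86.40; balance after payment $3,849.70.
Month 3: interest $84.05; balance after payment $3,739.75.
Month 4: interest $81.65; balance after payment $3,627.40.
Month 5: interest $79.20; balance after payment $3,512.60.
Month 6: interest $76.69; balance after payment $3,395.29.
Month 7: interest $74.13; balance after payment $3,275.42.

$3,275.42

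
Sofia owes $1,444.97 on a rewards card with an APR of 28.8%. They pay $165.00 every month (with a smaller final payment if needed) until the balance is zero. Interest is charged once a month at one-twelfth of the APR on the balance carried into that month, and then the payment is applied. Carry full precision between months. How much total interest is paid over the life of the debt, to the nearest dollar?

Monthly rate r = 28.8%/12 = 2.4% = 0.024.
Payoff takes n = ⌈−ln(1 − rB₀/P)/ln(1+r)⌉ = ⌈9.949⌉ = 10 payments; the last is $156.62.
Total paid = 9·$165.00 + $156.62 = $1,641.62.
Total interest = total paid − principal = $1,641.62 − $1,444.97 = $196.65.

$197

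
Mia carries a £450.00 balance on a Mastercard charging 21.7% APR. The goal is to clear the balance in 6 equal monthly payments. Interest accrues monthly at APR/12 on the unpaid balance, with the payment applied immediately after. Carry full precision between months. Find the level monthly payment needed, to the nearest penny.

£79.82

Monthly rate r = 21.7%/12 = 1.80833% = 0.0180833.
Level-payment amortization: P = B₀·r / (1 − (1+r)^(−n)) = 450.00·0.0180833 / (1 − 1.01808^(−6)).
Denominator 1 − (1+r)^(−6) = 0.101951001.
P = 8.1375 / 0.101951001 ≈ 79.82.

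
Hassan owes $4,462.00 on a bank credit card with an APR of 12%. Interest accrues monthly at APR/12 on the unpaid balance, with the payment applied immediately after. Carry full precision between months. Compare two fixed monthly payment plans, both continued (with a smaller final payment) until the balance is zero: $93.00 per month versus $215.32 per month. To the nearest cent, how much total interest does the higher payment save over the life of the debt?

$1,082.80

Monthly rate r = 12%/12 = 1% = 0.01.
At $93.00/mo: n = ⌈−ln(1 − rB₀/P)/ln(1+r)⌉ = 66 payments (last $63.11); total interest = total paid − $4,462.00 = $1,646.11.
At $215.32/mo: 24 payments (last $72.95); total interest $563.31.
Interest saved = $1,646.11 − $563.31 = $1,082.80.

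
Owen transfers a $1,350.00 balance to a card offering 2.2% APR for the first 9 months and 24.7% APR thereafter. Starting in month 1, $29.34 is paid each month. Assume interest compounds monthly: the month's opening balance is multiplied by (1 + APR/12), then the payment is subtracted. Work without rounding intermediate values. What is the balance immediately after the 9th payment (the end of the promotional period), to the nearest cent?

Promo months 1–9 at r₀ = 2.2%/12 = 0.00183333; months 10+ at r₁ = 24.7%/12 = 0.0205833.
After month 9: iterate B ← B·(1+r₀) − $29.34 for 9 months → $1,106.43.

$1,106.43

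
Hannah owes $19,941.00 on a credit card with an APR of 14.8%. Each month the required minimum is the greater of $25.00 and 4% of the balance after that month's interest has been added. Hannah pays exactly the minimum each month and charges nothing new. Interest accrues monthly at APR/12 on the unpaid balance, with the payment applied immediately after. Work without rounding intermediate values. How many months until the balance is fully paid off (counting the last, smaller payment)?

Monthly rate r = 14.8%/12 = 1.23333% = 0.0123333.
While 4% of the post-interest balance exceeds $25.00, each month B ← (B·(1+r))·(1 − 0.04), i.e. B shrinks by the factor (1+r)·0.96 = 0.97184.
This holds for months 1–122. Entering month 123 the balance is $611.38; 4% of the post-interest balance is now below $25.00, so the flat $25.00 minimum applies from here.
From month 123 a fixed $25.00 at rate r clears $611.38 in 30 more payments. Total: 122 + 30 = 152 months.

152 months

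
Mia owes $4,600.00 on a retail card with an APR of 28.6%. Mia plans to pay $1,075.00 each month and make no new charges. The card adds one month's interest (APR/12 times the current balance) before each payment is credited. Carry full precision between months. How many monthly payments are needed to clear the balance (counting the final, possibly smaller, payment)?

5 months

Monthly rate r = 28.6%/12 = 2.38333% = 0.0238333.
Recurrence: B ← B·(1+r) − $1,075.00.
Month 1: interest $109.63; balance after payment $3,634.63.
Month 2: interest $86.63; balance after payment $2,646.26.
Month 3: interest $63.07; balance after payment $1,634.33.
Month 4: interest $38.95; balance after payment $598.28.
Month 5: interest $14.26; balance after payment $0.00.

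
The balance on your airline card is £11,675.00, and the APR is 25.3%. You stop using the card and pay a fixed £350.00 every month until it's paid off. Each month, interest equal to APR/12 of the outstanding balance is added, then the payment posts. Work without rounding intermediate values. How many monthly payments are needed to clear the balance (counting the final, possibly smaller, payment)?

59 payments

Monthly rate r = 25.3%/12 = 2.10833% = 0.0210833.
Recurrence: B ← B·(1+r) − £350.00.
Month 1: interest £246.15; balance after payment £11,571.15.
Month 2: interest £243.96; balance after payment £11,465.11.
Closed form: n = −ln(1 − rB₀/P)/ln(1+r) = −ln(0.29672)/ln(1.02108) ≈ 58.232, so the balance reaches zero during payment 59.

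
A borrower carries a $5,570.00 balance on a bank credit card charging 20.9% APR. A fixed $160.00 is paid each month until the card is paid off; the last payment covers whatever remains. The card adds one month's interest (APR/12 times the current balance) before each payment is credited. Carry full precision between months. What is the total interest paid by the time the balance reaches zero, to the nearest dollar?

$3,068

Monthly rate r = 20.9%/12 = 1.74167% = 0.0174167.
Payoff takes n = ⌈−ln(1 − rB₀/P)/ln(1+r)⌉ = ⌈53.989⌉ = 54 payments; the last is $158.23.
Total paid = 53·$160.00 + $158.23 = $8,638.23.
Total interest = total paid − principal = $8,638.23 − $5,570.00 = $3,068.23.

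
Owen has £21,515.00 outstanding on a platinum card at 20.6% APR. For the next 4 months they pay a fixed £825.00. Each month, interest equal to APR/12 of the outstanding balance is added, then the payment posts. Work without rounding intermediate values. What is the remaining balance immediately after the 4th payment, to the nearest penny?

Monthly rate r = 20.6%/12 = 1.71667% = 0.0171667.
Each month: B ← B·(1+r) − £825.00.
Month 1: interest £369.34; balance after payment £21,059.34.
Month 2: interest £361.52; balance after payment £20,595.86.
Month 3: interest £353.56; balance after payment £20,124.42.
Month 4: interest £345.47; balance after payment £19,644.89.

£19,644.89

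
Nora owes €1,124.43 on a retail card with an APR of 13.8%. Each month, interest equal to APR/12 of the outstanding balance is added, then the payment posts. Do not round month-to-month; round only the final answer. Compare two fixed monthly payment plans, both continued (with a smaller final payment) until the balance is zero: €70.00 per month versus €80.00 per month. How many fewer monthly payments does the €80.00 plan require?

Monthly rate r = 13.8%/12 = 1.15% = 0.0115.
At €70.00/mo: n = ⌈−ln(1 − rB₀/P)/ln(1+r)⌉ = 18 payments (last €60.34); total interest = total paid − €1,124.43 = €125.91.
At €80.00/mo: 16 payments (last €33.61); total interest €109.18.
Payments saved = 18 − 16 = 2.

2 fewer payments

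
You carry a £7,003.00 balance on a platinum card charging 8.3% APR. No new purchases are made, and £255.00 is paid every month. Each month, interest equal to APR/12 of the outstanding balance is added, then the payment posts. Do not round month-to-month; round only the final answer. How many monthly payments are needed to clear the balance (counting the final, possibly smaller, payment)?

31 months

Monthly rate r = 8.3%/12 = 0.691667% = 0.00691667.
Recurrence: B ← B·(1+r) − £255.00.
Month 1: interest £48.44; balance after payment £6,796.44.
Month 2: interest £47.01; balance after payment £6,588.45.
Closed form: n = −ln(1 − rB₀/P)/ln(1+r) = −ln(0.81005)/ln(1.00692) ≈ 30.562, so the balance reaches zero during payment 31.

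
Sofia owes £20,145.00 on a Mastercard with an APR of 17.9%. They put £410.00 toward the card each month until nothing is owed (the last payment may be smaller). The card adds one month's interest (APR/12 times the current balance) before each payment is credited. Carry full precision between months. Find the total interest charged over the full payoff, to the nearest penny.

Monthly rate r = 17.9%/12 = 1.49167% = 0.0149167.
Payoff takes n = ⌈−ln(1 − rB₀/P)/ln(1+r)⌉ = ⌈89.163⌉ = 90 payments; the last is £67.40.
Total paid = 89·£410.00 + £67.40 = £36,557.40.
Total interest = total paid − principal = £36,557.40 − £20,145.00 = £16,412.40.

£16,412.40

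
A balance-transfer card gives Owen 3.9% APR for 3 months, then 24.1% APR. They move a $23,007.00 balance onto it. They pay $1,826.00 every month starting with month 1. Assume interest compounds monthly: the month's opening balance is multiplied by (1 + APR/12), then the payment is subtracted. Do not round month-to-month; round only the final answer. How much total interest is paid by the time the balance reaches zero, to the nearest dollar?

$2,400

Promo months 1–3 at r₀ = 3.9%/12 = 0.00325; months 4+ at r₁ = 24.1%/12 = 0.0200833.
After month 3: iterate B ← B·(1+r₀) − $1,826.00 for 3 months → $17,736.23.
Then at r₁ with $1,826.00/mo: n₂ = −ln(1 − r₁·B/P)/ln(1+r₁) ≈ 10.91 → 11 more payments.
Total paid = 13·$1,826.00 + $1,669.08 = $25,407.08; interest = $25,407.08 − $23,007.00 = $2,400.08.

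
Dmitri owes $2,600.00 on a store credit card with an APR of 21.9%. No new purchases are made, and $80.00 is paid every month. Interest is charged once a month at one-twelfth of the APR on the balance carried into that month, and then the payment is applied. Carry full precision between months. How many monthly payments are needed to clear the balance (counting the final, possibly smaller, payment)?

50 payments

Monthly rate r = 21.9%/12 = 1.825% = 0.01825.
Recurrence: B ← B·(1+r) − $80.00.
Month 1: interest $47.45; balance after payment $2,567.45.
Month 2: interest $46.86; balance after payment $2,534.31.
Closed form: n = −ln(1 − rB₀/P)/ln(1+r) = −ln(0.40688)/ln(1.01825) ≈ 49.722, so the balance reaches zero during payment 50.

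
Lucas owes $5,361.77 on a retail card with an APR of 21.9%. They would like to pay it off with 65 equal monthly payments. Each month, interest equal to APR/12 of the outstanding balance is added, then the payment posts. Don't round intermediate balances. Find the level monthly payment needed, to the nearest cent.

$141.54

Monthly rate r = 21.9%/12 = 1.825% = 0.01825.
Level-payment amortization: P = B₀·r / (1 − (1+r)^(−n)) = 5361.77·0.01825 / (1 − 1.01825^(−65)).
Denominator 1 − (1+r)^(−65) = 0.691352488.
P = 97.8523 / 0.691352488 ≈ 141.54.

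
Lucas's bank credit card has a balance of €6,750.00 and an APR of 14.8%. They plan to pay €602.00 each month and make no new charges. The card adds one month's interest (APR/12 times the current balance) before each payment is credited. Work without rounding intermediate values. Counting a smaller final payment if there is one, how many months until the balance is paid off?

13 payments

Monthly rate r = 14.8%/12 = 1.23333% = 0.0123333.
Recurrence: B ← B·(1+r) − €602.00.
Month 1: interest €83.25; balance after payment €6,231.25.
Month 2: interest €76.85; balance after payment €5,706.10.
Closed form: n = −ln(1 − rB₀/P)/ln(1+r) = −ln(0.86171)/ln(1.01233) ≈ 12.142, so the balance reaches zero during payment 13.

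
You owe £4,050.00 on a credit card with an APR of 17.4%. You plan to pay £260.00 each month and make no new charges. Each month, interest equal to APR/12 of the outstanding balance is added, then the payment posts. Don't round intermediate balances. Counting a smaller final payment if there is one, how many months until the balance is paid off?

Monthly rate r = 17.4%/12 = 1.45% = 0.0145.
Recurrence: B ← B·(1+r) − £260.00.
Month 1: interest £58.72; balance after payment £3,848.73.
Month 2: interest £55.81; balance after payment £3,644.53.
Closed form: n = −ln(1 − rB₀/P)/ln(1+r) = −ln(0.77413)/ln(1.0145) ≈ 17.784, so the balance reaches zero during payment 18.

18 months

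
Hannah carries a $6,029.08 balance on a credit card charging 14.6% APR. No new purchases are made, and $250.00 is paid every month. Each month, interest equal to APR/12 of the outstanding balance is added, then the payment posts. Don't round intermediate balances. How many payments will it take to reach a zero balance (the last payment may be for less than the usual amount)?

29 months

Monthly rate r = 14.6%/12 = 1.21667% = 0.0121667.
Recurrence: B ← B·(1+r) − $250.00.
Month 1: interest $73.35; balance after payment $5,852.43.
Month 2: interest $71.20; balance after payment $5,673.64.
Closed form: n = −ln(1 − rB₀/P)/ln(1+r) = −ln(0.70658)/ln(1.01217) ≈ 28.720, so the balance reaches zero during payment 29.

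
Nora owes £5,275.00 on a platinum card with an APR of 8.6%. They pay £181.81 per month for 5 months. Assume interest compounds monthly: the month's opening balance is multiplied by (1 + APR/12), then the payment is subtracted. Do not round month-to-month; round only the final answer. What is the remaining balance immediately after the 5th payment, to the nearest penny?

Monthly rate r = 8.6%/12 = 0.716667% = 0.00716667.
Each month: B ← B·(1+r) − £181.81.
Month 1: interest £37.80; balance after payment £5,130.99.
Month 2: interest £36.77; balance after payment £4,985.96.
Month 3: interest £35.73; balance after payment £4,839.88.
Month 4: interest £34.69; balance after payment £4,692.75.
Month 5: interest £33.63; balance after payment £4,544.58.

£4,544.58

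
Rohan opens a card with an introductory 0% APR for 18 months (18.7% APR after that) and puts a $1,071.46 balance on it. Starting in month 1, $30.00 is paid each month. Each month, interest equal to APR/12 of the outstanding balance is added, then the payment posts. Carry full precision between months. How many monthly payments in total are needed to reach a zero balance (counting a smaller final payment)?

39 payments

Promo months 1–18 at r₀ = 0%/12 = 0; months 19+ at r₁ = 18.7%/12 = 0.0155833.
After month 18 (no interest yet): B = $1,071.46 − 18·$30.00 = $531.46.
Then at r₁ with $30.00/mo: n₂ = −ln(1 − r₁·B/P)/ln(1+r₁) ≈ 20.89 → 21 more payments.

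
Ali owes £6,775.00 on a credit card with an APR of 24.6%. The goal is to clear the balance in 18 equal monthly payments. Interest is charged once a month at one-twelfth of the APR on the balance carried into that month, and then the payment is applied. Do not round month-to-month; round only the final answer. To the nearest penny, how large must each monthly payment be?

£453.90

Monthly rate r = 24.6%/12 = 2.05% = 0.0205.
Level-payment amortization: P = B₀·r / (1 − (1+r)^(−n)) = 6775.00·0.0205 / (1 − 1.0205^(−18)).
Denominator 1 − (1+r)^(−18) = 0.305989826.
P = 138.888 / 0.305989826 ≈ 453.90.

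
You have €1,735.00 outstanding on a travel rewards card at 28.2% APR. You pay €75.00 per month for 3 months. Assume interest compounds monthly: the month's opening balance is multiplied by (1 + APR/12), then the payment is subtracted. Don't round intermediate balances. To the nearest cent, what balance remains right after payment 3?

€1,629.89

Monthly rate r = 28.2%/12 = 2.35% = 0.0235.
Each month: B ← B·(1+r) − €75.00.
Month 1: interest €40.77; balance after payment €1,700.77.
Month 2: interest €39.97; balance after payment €1,665.74.
Month 3: interest €39.14; balance after payment €1,629.89.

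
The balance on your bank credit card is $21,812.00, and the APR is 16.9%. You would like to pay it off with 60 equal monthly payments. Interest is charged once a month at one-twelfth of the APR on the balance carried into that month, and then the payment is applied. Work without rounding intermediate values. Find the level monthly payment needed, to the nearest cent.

Monthly rate r = 16.9%/12 = 1.40833% = 0.0140833.
Level-payment amortization: P = B₀·r / (1 − (1+r)^(−n)) = 21812.00·0.0140833 / (1 − 1.01408^(−60)).
Denominator 1 − (1+r)^(−60) = 0.567902955.
P = 307.186 / 0.567902955 ≈ 540.91.

$540.91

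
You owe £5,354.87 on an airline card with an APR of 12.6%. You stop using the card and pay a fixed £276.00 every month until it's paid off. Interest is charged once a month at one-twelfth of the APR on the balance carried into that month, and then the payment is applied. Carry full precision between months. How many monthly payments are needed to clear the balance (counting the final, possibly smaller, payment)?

Monthly rate r = 12.6%/12 = 1.05% = 0.0105.
Recurrence: B ← B·(1+r) − £276.00.
Month 1: interest £56.23; balance after payment £5,135.10.
Month 2: interest £53.92; balance after payment £4,913.01.
Closed form: n = −ln(1 − rB₀/P)/ln(1+r) = −ln(0.79628)/ln(1.0105) ≈ 21.809, so the balance reaches zero during payment 22.

22 months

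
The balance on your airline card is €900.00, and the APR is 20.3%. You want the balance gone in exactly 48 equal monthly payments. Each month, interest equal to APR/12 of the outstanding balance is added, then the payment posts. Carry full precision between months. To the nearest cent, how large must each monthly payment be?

€27.53

Monthly rate r = 20.3%/12 = 1.69167% = 0.0169167.
Level-payment amortization: P = B₀·r / (1 − (1+r)^(−n)) = 900.00·0.0169167 / (1 − 1.01692^(−48)).
Denominator 1 − (1+r)^(−48) = 0.553005202.
P = 15.225 / 0.553005202 ≈ 27.53.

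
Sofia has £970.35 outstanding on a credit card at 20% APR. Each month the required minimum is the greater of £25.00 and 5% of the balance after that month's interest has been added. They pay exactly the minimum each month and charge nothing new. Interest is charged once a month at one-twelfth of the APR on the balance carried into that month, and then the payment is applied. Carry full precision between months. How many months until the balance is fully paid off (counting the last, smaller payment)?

44 months

Monthly rate r = 20%/12 = 1.66667% = 0.0166667.
While 5% of the post-interest balance exceeds £25.00, each month B ← (B·(1+r))·(1 − 0.05), i.e. B shrinks by the factor (1+r)·0.95 = 0.96583.
This holds for months 1–20. Entering month 21 the balance is £484.14; 5% of the post-interest balance is now below £25.00, so the flat £25.00 minimum applies from here.
From month 21 a fixed £25.00 at rate r clears £484.14 in 24 more payments. Total: 20 + 24 = 44 months.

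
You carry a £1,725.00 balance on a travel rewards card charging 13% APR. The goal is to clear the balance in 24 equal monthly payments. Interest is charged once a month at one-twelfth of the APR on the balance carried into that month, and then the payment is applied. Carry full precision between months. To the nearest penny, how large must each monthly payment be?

Monthly rate r = 13%/12 = 1.08333% = 0.0108333.
Level-payment amortization: P = B₀·r / (1 − (1+r)^(−n)) = 1725.00·0.0108333 / (1 − 1.01083^(−24)).
Denominator 1 − (1+r)^(−24) = 0.227869542.
P = 18.6875 / 0.227869542 ≈ 82.01.

£82.01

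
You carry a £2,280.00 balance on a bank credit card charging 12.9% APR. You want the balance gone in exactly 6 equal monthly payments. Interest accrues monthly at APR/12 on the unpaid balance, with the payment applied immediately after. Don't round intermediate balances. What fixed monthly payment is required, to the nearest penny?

£394.42

Monthly rate r = 12.9%/12 = 1.075% = 0.01075.
Level-payment amortization: P = B₀·r / (1 − (1+r)^(−n)) = 2280.00·0.01075 / (1 − 1.01075^(−6)).
Denominator 1 − (1+r)^(−6) = 0.0621411089.
P = 24.51 / 0.0621411089 ≈ 394.42.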